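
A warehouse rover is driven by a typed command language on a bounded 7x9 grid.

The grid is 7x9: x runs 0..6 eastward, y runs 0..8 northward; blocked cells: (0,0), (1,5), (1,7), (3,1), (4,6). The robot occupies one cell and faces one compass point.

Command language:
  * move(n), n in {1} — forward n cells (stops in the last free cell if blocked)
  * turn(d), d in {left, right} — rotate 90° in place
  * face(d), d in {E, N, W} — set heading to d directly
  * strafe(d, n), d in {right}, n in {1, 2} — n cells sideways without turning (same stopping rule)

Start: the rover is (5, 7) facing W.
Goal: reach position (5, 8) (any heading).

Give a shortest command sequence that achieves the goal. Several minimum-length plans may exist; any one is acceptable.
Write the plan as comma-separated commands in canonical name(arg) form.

strafe(right, 2)

start: (5, 7) facing W
1. strafe(right, 2) → (5, 8) facing W
minimal: 1 command(s), checked below 1.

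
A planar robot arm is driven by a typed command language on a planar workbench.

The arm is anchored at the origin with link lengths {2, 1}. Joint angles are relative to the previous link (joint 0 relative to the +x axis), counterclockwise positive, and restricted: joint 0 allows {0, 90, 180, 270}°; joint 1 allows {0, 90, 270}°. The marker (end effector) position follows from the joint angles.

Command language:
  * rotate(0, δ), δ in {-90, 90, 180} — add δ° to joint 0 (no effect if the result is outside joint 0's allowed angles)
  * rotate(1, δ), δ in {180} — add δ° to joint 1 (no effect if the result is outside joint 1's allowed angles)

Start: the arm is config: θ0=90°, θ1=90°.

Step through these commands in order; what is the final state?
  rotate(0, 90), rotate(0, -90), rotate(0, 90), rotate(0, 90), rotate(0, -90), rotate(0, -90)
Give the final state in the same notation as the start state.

from: config: θ0=90°, θ1=90°
1. rotate(0, 90) → config: θ0=180°, θ1=90°
2. rotate(0, -90) → config: θ0=90°, θ1=90°
3. rotate(0, 90) → config: θ0=180°, θ1=90°
4. rotate(0, 90) → config: θ0=270°, θ1=90°
5. rotate(0, -90) → config: θ0=180°, θ1=90°
6. rotate(0, -90) → config: θ0=90°, θ1=90°

config: θ0=90°, θ1=90°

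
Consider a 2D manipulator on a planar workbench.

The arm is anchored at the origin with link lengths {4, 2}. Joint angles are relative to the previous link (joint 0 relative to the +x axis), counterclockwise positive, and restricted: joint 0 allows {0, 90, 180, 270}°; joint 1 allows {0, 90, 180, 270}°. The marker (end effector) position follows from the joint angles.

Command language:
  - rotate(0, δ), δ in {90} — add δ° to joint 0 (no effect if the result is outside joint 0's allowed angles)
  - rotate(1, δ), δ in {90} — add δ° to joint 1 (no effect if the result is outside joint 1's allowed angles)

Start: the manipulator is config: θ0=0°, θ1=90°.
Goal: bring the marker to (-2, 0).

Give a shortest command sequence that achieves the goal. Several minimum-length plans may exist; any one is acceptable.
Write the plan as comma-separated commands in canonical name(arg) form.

rotate(0, 90), rotate(0, 90), rotate(1, 90)

t0: config: θ0=0°, θ1=90°
[1] after rotate(0, 90): config: θ0=90°, θ1=90°
[2] after rotate(0, 90): config: θ0=180°, θ1=90°
[3] after rotate(1, 90): config: θ0=180°, θ1=180°
shorter routes all fall short; 3 is best.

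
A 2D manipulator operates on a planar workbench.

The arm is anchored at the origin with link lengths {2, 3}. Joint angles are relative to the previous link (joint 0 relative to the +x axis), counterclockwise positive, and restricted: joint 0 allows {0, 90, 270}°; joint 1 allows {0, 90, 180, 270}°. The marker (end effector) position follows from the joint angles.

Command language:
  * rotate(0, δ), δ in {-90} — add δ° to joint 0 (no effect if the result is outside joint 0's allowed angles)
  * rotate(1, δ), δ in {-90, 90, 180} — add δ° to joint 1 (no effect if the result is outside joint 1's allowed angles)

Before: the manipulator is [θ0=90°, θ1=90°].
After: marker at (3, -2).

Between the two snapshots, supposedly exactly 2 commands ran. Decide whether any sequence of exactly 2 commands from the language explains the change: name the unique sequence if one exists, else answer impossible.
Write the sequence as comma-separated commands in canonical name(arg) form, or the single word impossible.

initial: [θ0=90°, θ1=90°]
step 1 (rotate(0, -90)): [θ0=0°, θ1=90°]
step 2 (rotate(0, -90)): [θ0=270°, θ1=90°]
no rival 2-sequence matches.

rotate(0, -90), rotate(0, -90)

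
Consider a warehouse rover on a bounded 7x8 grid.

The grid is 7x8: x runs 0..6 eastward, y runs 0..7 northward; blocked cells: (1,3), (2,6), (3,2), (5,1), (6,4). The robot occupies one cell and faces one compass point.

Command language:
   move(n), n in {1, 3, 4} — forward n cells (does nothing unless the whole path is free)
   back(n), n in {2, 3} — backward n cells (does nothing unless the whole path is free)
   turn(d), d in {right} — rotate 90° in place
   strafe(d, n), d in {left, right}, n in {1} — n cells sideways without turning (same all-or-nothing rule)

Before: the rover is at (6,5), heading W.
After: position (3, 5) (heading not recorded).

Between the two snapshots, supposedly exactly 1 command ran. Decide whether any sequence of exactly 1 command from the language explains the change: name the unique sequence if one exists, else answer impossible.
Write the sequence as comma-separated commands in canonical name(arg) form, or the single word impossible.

move(3)

begin: at (6,5), heading W
1. move(3) → at (3,5), heading W
uniquely the one of 8 1-step routes that fits.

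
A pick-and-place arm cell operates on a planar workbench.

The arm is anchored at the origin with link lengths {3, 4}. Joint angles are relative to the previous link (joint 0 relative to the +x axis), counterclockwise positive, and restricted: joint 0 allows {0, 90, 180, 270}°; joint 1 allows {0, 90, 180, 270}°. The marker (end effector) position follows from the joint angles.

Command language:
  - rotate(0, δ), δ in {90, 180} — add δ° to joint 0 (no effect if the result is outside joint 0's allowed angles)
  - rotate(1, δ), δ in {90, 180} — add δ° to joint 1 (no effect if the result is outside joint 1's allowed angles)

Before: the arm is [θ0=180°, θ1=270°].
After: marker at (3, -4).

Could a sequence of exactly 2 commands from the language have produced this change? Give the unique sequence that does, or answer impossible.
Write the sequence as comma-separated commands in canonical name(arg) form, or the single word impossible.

rotate(0, 90), rotate(0, 90)

initial: [θ0=180°, θ1=270°]
[1] after rotate(0, 90): [θ0=270°, θ1=270°]
[2] after rotate(0, 90): [θ0=0°, θ1=270°]
no other 2-command option fits: unique.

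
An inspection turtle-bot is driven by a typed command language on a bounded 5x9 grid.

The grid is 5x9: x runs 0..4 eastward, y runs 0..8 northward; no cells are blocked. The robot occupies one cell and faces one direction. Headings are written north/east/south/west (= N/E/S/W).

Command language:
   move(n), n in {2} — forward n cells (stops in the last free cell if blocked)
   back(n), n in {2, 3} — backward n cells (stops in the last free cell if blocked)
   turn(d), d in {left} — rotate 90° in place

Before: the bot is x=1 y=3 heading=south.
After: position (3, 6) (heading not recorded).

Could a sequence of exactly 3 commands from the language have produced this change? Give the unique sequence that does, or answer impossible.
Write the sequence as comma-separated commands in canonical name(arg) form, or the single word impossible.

back(3), turn(left), move(2)

key: order matters: swapping back(3) and move(2) lands elsewhere
begin: x=1 y=3 heading=south
1. back(3) → x=1 y=6 heading=south
2. turn(left) → x=1 y=6 heading=east
3. move(2) → x=3 y=6 heading=east
uniquely the one of 64 3-step routes that fits.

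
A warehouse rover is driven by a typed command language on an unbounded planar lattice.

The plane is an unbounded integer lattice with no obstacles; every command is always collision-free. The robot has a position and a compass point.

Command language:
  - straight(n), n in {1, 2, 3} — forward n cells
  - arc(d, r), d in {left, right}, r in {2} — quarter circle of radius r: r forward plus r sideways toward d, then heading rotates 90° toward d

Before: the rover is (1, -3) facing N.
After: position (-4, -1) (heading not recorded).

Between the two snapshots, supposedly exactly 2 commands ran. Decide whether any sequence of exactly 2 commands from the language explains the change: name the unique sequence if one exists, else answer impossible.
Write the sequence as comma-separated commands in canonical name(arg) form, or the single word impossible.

key: order matters: swapping arc(left, 2) and straight(3) lands elsewhere
start: (1, -3) facing N
step 1 (arc(left, 2)): (-1, -1) facing W
step 2 (straight(3)): (-4, -1) facing W
uniquely the one of 25 2-step routes that fits.

arc(left, 2), straight(3)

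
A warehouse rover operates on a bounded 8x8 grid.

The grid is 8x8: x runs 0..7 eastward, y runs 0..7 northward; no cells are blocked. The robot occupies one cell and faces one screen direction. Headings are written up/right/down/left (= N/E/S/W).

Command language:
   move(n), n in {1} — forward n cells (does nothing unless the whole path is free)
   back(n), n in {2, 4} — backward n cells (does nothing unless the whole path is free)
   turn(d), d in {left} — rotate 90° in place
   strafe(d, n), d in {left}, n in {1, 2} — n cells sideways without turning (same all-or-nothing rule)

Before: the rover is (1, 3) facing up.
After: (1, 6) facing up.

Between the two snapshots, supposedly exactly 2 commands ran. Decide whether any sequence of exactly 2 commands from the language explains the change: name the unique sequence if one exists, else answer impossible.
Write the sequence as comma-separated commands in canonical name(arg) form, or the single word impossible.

impossible

every 2-command combo misses the target.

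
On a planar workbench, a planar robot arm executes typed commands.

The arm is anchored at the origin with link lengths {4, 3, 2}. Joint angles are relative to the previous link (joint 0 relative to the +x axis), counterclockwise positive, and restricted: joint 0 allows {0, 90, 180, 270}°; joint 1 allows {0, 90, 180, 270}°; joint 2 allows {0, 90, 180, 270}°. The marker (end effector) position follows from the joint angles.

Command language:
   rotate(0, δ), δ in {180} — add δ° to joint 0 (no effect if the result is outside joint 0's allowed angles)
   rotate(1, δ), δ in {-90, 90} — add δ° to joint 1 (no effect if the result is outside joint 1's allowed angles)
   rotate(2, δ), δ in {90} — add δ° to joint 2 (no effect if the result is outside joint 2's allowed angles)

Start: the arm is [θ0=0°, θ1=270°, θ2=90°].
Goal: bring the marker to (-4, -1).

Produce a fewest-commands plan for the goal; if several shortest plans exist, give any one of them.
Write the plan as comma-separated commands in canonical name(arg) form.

rotate(1, -90), rotate(1, -90), rotate(0, 180), rotate(2, 90)

initial: [θ0=0°, θ1=270°, θ2=90°]
step 1 (rotate(1, -90)): [θ0=0°, θ1=180°, θ2=90°]
step 2 (rotate(1, -90)): [θ0=0°, θ1=90°, θ2=90°]
step 3 (rotate(0, 180)): [θ0=180°, θ1=90°, θ2=90°]
step 4 (rotate(2, 90)): [θ0=180°, θ1=90°, θ2=180°]
nothing shorter than 4 reaches the goal.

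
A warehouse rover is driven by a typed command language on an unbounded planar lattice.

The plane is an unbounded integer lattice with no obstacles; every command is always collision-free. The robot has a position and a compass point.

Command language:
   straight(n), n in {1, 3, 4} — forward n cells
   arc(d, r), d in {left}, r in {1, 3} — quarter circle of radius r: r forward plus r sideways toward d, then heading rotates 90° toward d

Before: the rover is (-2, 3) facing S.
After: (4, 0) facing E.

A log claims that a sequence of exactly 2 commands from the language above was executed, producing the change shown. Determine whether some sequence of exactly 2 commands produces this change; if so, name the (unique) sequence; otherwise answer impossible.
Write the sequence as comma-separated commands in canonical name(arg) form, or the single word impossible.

key: order matters: swapping arc(left, 3) and straight(3) lands elsewhere
start: (-2, 3) facing S
step 1 (arc(left, 3)): (1, 0) facing E
step 2 (straight(3)): (4, 0) facing E
no other 2-command option fits: unique.

arc(left, 3), straight(3)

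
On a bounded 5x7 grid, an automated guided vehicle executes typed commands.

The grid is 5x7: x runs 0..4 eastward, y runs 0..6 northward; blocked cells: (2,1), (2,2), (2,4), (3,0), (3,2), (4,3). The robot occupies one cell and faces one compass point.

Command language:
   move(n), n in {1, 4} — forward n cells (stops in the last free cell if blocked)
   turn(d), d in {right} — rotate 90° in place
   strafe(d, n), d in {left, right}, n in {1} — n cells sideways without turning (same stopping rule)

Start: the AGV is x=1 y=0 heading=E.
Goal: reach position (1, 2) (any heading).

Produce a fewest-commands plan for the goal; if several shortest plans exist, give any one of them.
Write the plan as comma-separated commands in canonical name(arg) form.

t0: x=1 y=0 heading=E
t=1 strafe(left, 1) ⇒ x=1 y=1 heading=E
t=2 strafe(left, 1) ⇒ x=1 y=2 heading=E
nothing shorter than 2 reaches the goal.

strafe(left, 1), strafe(left, 1)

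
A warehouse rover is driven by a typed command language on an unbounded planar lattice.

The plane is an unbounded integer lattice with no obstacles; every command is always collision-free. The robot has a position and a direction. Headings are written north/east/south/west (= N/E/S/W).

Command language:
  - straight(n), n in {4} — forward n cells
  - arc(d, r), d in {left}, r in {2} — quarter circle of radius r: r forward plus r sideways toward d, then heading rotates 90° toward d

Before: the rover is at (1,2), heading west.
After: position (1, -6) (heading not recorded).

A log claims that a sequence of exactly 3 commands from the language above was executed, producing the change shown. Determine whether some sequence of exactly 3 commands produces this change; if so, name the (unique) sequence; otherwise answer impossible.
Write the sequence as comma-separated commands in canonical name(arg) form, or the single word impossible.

arc(left, 2), straight(4), arc(left, 2)

start: at (1,2), heading west
t=1 arc(left, 2) ⇒ at (-1,0), heading south
t=2 straight(4) ⇒ at (-1,-4), heading south
t=3 arc(left, 2) ⇒ at (1,-6), heading east
no rival 3-sequence matches.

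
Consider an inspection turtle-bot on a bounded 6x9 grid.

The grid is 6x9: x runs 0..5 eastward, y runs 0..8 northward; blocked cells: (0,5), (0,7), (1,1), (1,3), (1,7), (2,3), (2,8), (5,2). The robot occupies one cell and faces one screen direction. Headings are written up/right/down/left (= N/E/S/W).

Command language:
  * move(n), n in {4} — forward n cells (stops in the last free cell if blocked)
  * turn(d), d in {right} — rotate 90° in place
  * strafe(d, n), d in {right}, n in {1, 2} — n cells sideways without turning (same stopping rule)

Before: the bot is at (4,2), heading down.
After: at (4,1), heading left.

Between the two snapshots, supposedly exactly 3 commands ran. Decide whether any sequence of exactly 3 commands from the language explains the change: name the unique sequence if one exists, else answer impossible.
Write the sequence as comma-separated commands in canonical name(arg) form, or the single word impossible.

move(4), turn(right), strafe(right, 1)

key: move(4) runs into the grid edge before its full distance
start: at (4,2), heading down
[1] after move(4): at (4,0), heading down
[2] after turn(right): at (4,0), heading left
[3] after strafe(right, 1): at (4,1), heading left
no rival 3-sequence matches.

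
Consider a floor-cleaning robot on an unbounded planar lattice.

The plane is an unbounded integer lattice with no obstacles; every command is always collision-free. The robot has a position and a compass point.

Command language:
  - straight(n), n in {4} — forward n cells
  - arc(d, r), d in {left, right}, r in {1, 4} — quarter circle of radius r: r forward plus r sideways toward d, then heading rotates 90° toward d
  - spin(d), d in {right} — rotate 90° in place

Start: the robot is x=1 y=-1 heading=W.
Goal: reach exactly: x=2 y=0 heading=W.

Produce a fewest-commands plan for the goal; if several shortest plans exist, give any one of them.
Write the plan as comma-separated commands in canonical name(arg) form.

arc(right, 1), arc(right, 1), arc(right, 1), spin(right)

start: x=1 y=-1 heading=W
t=1 arc(right, 1) ⇒ x=0 y=0 heading=N
t=2 arc(right, 1) ⇒ x=1 y=1 heading=E
t=3 arc(right, 1) ⇒ x=2 y=0 heading=S
t=4 spin(right) ⇒ x=2 y=0 heading=W
no 3-step plan works, so 4 is optimal.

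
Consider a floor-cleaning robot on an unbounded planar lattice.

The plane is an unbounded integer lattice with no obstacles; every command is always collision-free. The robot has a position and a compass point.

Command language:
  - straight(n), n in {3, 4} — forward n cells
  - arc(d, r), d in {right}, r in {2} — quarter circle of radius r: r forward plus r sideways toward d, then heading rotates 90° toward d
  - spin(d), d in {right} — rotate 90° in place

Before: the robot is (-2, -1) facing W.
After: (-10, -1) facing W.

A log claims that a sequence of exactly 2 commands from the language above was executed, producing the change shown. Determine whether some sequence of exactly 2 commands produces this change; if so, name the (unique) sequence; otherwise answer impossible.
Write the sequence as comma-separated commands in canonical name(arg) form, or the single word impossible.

straight(4), straight(4)

key: still facing W at the end — nothing in the sequence rotates
from: (-2, -1) facing W
step 1 (straight(4)): (-6, -1) facing W
step 2 (straight(4)): (-10, -1) facing W
no rival 2-sequence matches.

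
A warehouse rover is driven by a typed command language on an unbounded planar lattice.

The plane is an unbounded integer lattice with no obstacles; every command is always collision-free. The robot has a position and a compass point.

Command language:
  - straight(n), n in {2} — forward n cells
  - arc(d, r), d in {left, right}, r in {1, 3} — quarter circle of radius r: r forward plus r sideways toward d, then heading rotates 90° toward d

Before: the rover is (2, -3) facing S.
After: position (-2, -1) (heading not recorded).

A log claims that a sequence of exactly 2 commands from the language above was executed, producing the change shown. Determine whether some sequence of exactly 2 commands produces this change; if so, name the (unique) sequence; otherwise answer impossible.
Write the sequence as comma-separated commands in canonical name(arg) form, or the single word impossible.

arc(right, 1), arc(right, 3)

key: order matters: swapping arc(right, 1) and arc(right, 3) lands elsewhere
start: (2, -3) facing S
step 1 (arc(right, 1)): (1, -4) facing W
step 2 (arc(right, 3)): (-2, -1) facing N
all 25 alternatives checked — unique.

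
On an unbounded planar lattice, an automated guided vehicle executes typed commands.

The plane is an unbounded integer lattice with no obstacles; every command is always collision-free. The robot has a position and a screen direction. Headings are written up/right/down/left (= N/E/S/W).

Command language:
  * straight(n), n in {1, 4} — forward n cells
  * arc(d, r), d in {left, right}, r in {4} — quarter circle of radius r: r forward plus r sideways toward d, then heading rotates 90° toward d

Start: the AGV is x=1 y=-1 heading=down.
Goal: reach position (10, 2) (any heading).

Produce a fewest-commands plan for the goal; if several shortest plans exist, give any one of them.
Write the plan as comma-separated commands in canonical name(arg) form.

straight(1), arc(left, 4), straight(1), arc(left, 4), straight(4)

initial: x=1 y=-1 heading=down
t=1 straight(1) ⇒ x=1 y=-2 heading=down
t=2 arc(left, 4) ⇒ x=5 y=-6 heading=right
t=3 straight(1) ⇒ x=6 y=-6 heading=right
t=4 arc(left, 4) ⇒ x=10 y=-2 heading=up
t=5 straight(4) ⇒ x=10 y=2 heading=up
nothing shorter than 5 reaches the goal.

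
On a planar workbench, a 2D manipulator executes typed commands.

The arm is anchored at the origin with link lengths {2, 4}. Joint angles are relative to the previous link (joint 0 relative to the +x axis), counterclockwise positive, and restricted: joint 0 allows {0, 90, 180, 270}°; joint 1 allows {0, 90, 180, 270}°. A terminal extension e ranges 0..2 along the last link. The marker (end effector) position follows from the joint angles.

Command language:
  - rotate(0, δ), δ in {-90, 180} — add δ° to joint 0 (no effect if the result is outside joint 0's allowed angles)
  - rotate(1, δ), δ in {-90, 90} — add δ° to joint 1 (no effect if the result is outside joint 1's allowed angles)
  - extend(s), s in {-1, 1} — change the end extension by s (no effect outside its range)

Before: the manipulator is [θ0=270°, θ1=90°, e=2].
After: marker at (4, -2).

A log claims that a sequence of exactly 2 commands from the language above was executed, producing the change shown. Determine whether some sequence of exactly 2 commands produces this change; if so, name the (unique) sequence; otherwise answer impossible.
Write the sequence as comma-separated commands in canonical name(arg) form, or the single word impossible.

t0: [θ0=270°, θ1=90°, e=2]
1. extend(-1) → [θ0=270°, θ1=90°, e=1]
2. extend(-1) → [θ0=270°, θ1=90°, e=0]
no rival 2-sequence matches.

extend(-1), extend(-1)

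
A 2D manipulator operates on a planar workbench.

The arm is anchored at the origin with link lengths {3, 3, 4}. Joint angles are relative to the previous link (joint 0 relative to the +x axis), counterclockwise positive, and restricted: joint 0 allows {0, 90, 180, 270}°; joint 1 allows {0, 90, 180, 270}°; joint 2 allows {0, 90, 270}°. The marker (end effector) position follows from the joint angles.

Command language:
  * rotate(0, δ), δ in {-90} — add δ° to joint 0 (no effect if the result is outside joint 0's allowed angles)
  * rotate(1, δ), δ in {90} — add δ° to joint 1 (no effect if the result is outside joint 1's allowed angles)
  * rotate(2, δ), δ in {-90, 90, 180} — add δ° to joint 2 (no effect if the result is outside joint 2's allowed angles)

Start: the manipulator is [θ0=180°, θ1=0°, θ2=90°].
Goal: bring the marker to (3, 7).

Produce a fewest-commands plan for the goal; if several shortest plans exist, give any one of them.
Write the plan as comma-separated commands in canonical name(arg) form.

rotate(1, 90), rotate(1, 90), rotate(1, 90), rotate(0, -90)

t0: [θ0=180°, θ1=0°, θ2=90°]
step 1 (rotate(1, 90)): [θ0=180°, θ1=90°, θ2=90°]
step 2 (rotate(1, 90)): [θ0=180°, θ1=180°, θ2=90°]
step 3 (rotate(1, 90)): [θ0=180°, θ1=270°, θ2=90°]
step 4 (rotate(0, -90)): [θ0=90°, θ1=270°, θ2=90°]
shorter routes all fall short; 4 is best.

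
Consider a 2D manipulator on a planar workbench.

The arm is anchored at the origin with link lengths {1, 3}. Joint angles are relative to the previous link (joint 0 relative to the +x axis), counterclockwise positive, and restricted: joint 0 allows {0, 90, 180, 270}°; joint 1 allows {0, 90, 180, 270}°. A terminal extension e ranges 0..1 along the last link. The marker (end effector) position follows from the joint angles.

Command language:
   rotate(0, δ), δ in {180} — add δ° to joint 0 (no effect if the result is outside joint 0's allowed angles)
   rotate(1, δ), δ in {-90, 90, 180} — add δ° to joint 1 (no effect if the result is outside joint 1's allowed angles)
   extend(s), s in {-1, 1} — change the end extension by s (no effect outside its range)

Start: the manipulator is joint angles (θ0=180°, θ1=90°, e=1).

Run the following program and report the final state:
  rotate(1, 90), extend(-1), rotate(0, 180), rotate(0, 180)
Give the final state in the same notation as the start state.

t0: joint angles (θ0=180°, θ1=90°, e=1)
1. rotate(1, 90) → joint angles (θ0=180°, θ1=180°, e=1)
2. extend(-1) → joint angles (θ0=180°, θ1=180°, e=0)
3. rotate(0, 180) → joint angles (θ0=0°, θ1=180°, e=0)
4. rotate(0, 180) → joint angles (θ0=180°, θ1=180°, e=0)

joint angles (θ0=180°, θ1=180°, e=0)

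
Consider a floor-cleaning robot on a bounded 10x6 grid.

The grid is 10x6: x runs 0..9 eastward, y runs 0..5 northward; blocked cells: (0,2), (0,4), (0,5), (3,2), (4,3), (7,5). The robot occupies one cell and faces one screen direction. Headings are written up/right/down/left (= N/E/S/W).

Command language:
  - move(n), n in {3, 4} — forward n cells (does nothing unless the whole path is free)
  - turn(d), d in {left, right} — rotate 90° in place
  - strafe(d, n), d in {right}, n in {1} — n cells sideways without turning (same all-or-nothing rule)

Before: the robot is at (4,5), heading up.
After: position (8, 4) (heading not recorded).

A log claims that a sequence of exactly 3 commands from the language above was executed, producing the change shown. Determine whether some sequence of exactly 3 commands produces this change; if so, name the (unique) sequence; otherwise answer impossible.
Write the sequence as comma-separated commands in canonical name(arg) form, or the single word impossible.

turn(right), strafe(right, 1), move(4)

key: order matters: swapping turn(right) and move(4) lands elsewhere
begin: at (4,5), heading up
[1] after turn(right): at (4,5), heading right
[2] after strafe(right, 1): at (4,4), heading right
[3] after move(4): at (8,4), heading right
all 125 alternatives checked — unique.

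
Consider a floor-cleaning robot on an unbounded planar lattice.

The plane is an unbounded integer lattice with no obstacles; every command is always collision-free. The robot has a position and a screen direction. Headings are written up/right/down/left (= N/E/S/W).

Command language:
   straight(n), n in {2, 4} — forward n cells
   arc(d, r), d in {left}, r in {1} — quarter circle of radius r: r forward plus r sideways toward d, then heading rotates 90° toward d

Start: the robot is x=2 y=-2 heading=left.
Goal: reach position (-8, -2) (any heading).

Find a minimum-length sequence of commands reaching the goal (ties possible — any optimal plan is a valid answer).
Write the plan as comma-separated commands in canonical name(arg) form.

straight(4), straight(4), straight(2)

t0: x=2 y=-2 heading=left
t=1 straight(4) ⇒ x=-2 y=-2 heading=left
t=2 straight(4) ⇒ x=-6 y=-2 heading=left
t=3 straight(2) ⇒ x=-8 y=-2 heading=left
nothing shorter than 3 reaches the goal.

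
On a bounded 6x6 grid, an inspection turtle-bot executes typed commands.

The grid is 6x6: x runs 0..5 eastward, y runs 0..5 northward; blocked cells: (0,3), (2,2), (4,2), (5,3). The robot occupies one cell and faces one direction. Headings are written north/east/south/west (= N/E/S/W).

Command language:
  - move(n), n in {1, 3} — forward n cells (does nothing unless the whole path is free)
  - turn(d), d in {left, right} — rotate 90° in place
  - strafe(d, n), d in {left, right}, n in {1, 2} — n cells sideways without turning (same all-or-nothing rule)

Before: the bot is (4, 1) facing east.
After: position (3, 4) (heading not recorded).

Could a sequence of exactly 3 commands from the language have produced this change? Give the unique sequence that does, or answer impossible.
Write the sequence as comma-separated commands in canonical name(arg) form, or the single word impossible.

key: order matters: swapping turn(left) and move(3) lands elsewhere
t0: (4, 1) facing east
t=1 turn(left) ⇒ (4, 1) facing north
t=2 strafe(left, 1) ⇒ (3, 1) facing north
t=3 move(3) ⇒ (3, 4) facing north
all 512 alternatives checked — unique.

turn(left), strafe(left, 1), move(3)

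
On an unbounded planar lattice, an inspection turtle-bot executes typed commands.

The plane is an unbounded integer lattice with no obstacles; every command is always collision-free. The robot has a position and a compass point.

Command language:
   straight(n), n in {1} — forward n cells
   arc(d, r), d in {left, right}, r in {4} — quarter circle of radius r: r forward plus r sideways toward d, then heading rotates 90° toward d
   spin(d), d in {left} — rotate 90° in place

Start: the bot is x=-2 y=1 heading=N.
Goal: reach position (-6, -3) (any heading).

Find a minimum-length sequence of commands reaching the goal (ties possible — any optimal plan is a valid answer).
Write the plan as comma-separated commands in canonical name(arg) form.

start: x=-2 y=1 heading=N
[1] after spin(left): x=-2 y=1 heading=W
[2] after arc(left, 4): x=-6 y=-3 heading=S
minimal: 2 command(s), checked below 2.

spin(left), arc(left, 4)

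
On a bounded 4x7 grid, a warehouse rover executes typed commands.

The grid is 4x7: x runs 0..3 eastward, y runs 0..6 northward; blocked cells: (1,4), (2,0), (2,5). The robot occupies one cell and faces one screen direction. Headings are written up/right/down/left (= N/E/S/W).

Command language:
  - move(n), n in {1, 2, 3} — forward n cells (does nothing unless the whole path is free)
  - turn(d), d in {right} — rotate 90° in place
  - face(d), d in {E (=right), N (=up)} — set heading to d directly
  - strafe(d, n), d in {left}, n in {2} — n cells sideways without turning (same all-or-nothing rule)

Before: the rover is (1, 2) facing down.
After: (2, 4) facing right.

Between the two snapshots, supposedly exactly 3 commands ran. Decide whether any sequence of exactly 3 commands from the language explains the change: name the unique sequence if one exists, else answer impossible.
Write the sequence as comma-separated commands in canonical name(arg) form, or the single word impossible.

key: order matters: swapping face(E) and strafe(left, 2) lands elsewhere
begin: (1, 2) facing down
t=1 face(E) ⇒ (1, 2) facing right
t=2 move(1) ⇒ (2, 2) facing right
t=3 strafe(left, 2) ⇒ (2, 4) facing right
no rival 3-sequence matches.

face(E), move(1), strafe(left, 2)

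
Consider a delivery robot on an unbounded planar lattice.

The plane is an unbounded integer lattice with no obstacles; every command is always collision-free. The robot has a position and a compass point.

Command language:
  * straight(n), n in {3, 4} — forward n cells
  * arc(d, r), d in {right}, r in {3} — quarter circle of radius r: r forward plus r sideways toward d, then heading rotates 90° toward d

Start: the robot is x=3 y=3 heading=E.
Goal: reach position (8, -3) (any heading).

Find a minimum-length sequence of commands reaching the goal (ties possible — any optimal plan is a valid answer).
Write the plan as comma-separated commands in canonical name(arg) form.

from: x=3 y=3 heading=E
t=1 straight(4) ⇒ x=7 y=3 heading=E
t=2 straight(4) ⇒ x=11 y=3 heading=E
t=3 arc(right, 3) ⇒ x=14 y=0 heading=S
t=4 arc(right, 3) ⇒ x=11 y=-3 heading=W
t=5 straight(3) ⇒ x=8 y=-3 heading=W
no 4-step plan works, so 5 is optimal.

straight(4), straight(4), arc(right, 3), arc(right, 3), straight(3)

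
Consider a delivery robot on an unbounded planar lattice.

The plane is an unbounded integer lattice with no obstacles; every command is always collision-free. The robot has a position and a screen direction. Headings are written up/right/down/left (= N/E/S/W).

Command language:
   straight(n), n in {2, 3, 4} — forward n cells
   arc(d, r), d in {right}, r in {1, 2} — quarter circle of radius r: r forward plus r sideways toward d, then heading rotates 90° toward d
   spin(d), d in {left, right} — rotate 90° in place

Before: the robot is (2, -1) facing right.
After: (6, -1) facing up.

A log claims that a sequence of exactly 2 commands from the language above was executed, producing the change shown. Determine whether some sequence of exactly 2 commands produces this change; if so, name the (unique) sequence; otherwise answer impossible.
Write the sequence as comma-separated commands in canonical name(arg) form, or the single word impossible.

straight(4), spin(left)

key: position moved to (6,-1) AND the heading swung to N — translation plus rotation needed
from: (2, -1) facing right
1. straight(4) → (6, -1) facing right
2. spin(left) → (6, -1) facing up
uniquely the one of 49 2-step routes that fits.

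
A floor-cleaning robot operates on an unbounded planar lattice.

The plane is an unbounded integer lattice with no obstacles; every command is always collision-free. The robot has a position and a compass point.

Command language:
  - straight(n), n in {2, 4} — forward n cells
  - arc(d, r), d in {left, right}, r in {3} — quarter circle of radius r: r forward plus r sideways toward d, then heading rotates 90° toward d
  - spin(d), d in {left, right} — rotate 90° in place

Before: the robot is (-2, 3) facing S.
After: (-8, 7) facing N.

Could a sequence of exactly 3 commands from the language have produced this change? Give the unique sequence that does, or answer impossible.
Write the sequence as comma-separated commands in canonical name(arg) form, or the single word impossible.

key: position moved to (-8,7) AND the heading swung to N — translation plus rotation needed
begin: (-2, 3) facing S
step 1 (arc(right, 3)): (-5, 0) facing W
step 2 (arc(right, 3)): (-8, 3) facing N
step 3 (straight(4)): (-8, 7) facing N
no rival 3-sequence matches.

arc(right, 3), arc(right, 3), straight(4)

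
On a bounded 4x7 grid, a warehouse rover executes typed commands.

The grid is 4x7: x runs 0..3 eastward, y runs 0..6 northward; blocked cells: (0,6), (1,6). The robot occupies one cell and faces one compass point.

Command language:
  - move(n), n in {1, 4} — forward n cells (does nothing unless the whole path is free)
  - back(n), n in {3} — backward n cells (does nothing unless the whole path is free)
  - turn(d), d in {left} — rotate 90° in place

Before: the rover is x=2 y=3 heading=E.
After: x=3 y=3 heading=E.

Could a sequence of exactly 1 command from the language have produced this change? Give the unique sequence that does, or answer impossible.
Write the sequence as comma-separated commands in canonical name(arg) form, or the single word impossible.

key: still facing E — the one step turns nothing
initial: x=2 y=3 heading=E
[1] after move(1): x=3 y=3 heading=E
all 4 alternatives checked — unique.

move(1)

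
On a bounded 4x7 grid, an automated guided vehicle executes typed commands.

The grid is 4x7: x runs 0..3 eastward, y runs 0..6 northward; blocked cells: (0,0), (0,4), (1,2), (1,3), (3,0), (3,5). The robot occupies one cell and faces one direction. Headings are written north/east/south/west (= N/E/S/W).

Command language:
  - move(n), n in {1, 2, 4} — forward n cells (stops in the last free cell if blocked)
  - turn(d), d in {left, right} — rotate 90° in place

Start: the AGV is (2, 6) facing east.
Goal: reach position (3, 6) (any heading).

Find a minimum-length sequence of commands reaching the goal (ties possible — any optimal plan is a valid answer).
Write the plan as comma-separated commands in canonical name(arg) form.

move(4)

start: (2, 6) facing east
t=1 move(4) ⇒ (3, 6) facing east
no 0-step plan works, so 1 is optimal.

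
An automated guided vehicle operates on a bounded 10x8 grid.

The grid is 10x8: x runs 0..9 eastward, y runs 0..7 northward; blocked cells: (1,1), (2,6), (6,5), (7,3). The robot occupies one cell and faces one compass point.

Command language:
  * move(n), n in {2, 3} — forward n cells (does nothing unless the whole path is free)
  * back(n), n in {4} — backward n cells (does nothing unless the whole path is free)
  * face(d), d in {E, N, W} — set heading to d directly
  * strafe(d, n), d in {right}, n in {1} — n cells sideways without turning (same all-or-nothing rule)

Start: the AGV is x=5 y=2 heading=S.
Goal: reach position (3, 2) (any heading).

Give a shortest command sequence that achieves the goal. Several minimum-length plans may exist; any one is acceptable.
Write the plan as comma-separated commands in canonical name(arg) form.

t0: x=5 y=2 heading=S
t=1 strafe(right, 1) ⇒ x=4 y=2 heading=S
t=2 strafe(right, 1) ⇒ x=3 y=2 heading=S
nothing shorter than 2 reaches the goal.

strafe(right, 1), strafe(right, 1)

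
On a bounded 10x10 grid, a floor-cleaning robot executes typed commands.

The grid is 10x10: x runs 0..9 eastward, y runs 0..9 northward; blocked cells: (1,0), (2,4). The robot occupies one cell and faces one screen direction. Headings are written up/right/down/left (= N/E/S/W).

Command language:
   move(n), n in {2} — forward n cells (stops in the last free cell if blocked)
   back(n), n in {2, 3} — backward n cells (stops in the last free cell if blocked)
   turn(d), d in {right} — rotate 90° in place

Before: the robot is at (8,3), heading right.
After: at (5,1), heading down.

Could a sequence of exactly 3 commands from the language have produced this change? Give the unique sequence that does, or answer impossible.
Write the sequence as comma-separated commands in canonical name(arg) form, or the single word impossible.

key: position moved to (5,1) AND the heading swung to S — translation plus rotation needed
initial: at (8,3), heading right
t=1 back(3) ⇒ at (5,3), heading right
t=2 turn(right) ⇒ at (5,3), heading down
t=3 move(2) ⇒ at (5,1), heading down
all 64 alternatives checked — unique.

back(3), turn(right), move(2)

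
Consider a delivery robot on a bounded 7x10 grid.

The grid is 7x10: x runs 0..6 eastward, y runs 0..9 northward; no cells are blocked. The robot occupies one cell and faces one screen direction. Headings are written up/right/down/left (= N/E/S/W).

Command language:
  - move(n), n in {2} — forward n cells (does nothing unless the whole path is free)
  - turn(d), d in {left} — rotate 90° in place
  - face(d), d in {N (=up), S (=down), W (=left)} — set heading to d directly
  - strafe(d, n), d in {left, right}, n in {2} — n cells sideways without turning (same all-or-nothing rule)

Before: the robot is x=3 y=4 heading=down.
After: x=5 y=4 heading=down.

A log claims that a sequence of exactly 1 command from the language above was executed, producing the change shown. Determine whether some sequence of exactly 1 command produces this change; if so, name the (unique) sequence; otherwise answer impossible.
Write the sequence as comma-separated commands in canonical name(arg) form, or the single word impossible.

key: still facing S — the one step turns nothing
start: x=3 y=4 heading=down
t=1 strafe(left, 2) ⇒ x=5 y=4 heading=down
all 7 alternatives checked — unique.

strafe(left, 2)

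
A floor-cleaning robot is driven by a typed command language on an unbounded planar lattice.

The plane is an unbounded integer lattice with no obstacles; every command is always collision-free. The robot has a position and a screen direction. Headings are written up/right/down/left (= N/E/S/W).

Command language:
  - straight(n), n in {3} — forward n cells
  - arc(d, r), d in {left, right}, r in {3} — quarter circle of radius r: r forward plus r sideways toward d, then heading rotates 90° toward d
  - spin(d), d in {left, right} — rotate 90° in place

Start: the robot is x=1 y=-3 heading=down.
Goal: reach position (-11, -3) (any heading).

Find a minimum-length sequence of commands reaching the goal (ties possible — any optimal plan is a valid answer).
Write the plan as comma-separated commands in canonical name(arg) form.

arc(right, 3), arc(right, 3), arc(left, 3), arc(left, 3)

start: x=1 y=-3 heading=down
[1] after arc(right, 3): x=-2 y=-6 heading=left
[2] after arc(right, 3): x=-5 y=-3 heading=up
[3] after arc(left, 3): x=-8 y=0 heading=left
[4] after arc(left, 3): x=-11 y=-3 heading=down
minimal: 4 command(s), checked below 4.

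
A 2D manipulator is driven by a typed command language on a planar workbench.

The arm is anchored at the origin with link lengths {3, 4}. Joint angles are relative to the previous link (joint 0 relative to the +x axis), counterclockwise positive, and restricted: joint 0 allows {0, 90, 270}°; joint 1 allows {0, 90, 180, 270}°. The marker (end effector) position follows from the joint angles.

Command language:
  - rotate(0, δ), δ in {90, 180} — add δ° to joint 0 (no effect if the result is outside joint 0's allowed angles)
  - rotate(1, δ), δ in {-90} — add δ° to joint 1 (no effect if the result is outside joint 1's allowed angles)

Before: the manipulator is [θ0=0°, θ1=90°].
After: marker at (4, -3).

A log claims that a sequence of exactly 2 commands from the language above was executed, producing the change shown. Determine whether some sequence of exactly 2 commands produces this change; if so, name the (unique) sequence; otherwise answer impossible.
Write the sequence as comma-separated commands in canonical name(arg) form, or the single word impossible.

rotate(0, 90), rotate(0, 180)

key: running rotate(0, 180) before rotate(0, 90) would end elsewhere — order is forced
initial: [θ0=0°, θ1=90°]
step 1 (rotate(0, 90)): [θ0=90°, θ1=90°]
step 2 (rotate(0, 180)): [θ0=270°, θ1=90°]
no other 2-command option fits: unique.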